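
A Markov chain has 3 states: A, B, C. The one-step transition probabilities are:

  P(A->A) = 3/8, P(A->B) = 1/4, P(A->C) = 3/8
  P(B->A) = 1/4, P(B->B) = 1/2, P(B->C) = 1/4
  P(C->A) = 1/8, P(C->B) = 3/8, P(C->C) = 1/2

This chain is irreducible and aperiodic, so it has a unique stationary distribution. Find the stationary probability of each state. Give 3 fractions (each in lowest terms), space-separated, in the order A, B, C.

Answer: 10/43 17/43 16/43

Derivation:
The stationary distribution satisfies pi = pi * P, i.e.:
  pi_A = 3/8*pi_A + 1/4*pi_B + 1/8*pi_C
  pi_B = 1/4*pi_A + 1/2*pi_B + 3/8*pi_C
  pi_C = 3/8*pi_A + 1/4*pi_B + 1/2*pi_C
with normalization: pi_A + pi_B + pi_C = 1.

Using the first 2 balance equations plus normalization, the linear system A*pi = b is:
  [-5/8, 1/4, 1/8] . pi = 0
  [1/4, -1/2, 3/8] . pi = 0
  [1, 1, 1] . pi = 1

Solving yields:
  pi_A = 10/43
  pi_B = 17/43
  pi_C = 16/43

Verification (pi * P):
  10/43*3/8 + 17/43*1/4 + 16/43*1/8 = 10/43 = pi_A  (ok)
  10/43*1/4 + 17/43*1/2 + 16/43*3/8 = 17/43 = pi_B  (ok)
  10/43*3/8 + 17/43*1/4 + 16/43*1/2 = 16/43 = pi_C  (ok)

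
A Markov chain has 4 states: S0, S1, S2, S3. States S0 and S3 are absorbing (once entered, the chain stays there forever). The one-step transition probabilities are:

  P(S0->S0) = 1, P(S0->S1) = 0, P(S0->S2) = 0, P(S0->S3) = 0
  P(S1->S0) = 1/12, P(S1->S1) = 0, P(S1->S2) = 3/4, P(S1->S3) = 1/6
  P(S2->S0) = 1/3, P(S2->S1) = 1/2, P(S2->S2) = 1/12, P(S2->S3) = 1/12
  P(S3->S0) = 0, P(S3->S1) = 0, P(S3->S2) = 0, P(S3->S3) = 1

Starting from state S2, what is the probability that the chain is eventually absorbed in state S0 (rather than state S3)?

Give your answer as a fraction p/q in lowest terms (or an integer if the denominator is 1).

Answer: 9/13

Derivation:
Let a_i = P(absorbed in S0 | start in state i).
Boundary conditions: a_S0 = 1, a_S3 = 0.
For each transient state i, a_i = sum_j P(i->j) * a_j:
  a_S1 = 1/12*a_S0 + 0*a_S1 + 3/4*a_S2 + 1/6*a_S3
  a_S2 = 1/3*a_S0 + 1/2*a_S1 + 1/12*a_S2 + 1/12*a_S3

Substituting a_S0 = 1 and a_S3 = 0, rearrange to (I - Q) a = r where r[i] = P(i -> S0):
  [1, -3/4] . (a_S1, a_S2) = 1/12
  [-1/2, 11/12] . (a_S1, a_S2) = 1/3

Solving yields:
  a_S1 = 47/78
  a_S2 = 9/13

Starting state is S2, so the absorption probability is a_S2 = 9/13.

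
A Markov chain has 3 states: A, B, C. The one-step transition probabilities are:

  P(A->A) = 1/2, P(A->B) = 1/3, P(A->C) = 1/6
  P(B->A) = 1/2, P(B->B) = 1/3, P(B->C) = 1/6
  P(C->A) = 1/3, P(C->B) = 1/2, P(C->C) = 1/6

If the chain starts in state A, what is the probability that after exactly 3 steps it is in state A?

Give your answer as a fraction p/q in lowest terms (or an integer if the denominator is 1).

Answer: 17/36

Derivation:
Computing P^3 by repeated multiplication:
P^1 =
  A: [1/2, 1/3, 1/6]
  B: [1/2, 1/3, 1/6]
  C: [1/3, 1/2, 1/6]
P^2 =
  A: [17/36, 13/36, 1/6]
  B: [17/36, 13/36, 1/6]
  C: [17/36, 13/36, 1/6]
P^3 =
  A: [17/36, 13/36, 1/6]
  B: [17/36, 13/36, 1/6]
  C: [17/36, 13/36, 1/6]

(P^3)[A -> A] = 17/36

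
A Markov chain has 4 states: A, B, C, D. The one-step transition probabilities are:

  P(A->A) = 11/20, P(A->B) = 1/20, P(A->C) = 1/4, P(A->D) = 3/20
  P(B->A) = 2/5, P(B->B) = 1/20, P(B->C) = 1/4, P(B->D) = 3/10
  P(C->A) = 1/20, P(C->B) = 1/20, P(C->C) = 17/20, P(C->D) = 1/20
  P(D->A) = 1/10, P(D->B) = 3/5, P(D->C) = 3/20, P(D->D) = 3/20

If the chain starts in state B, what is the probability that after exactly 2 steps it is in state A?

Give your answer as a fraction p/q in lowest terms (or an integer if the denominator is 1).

Answer: 113/400

Derivation:
Computing P^2 by repeated multiplication:
P^1 =
  A: [11/20, 1/20, 1/4, 3/20]
  B: [2/5, 1/20, 1/4, 3/10]
  C: [1/20, 1/20, 17/20, 1/20]
  D: [1/10, 3/5, 3/20, 3/20]
P^2 =
  A: [7/20, 53/400, 77/200, 53/400]
  B: [113/400, 43/200, 37/100, 53/400]
  C: [19/200, 31/400, 151/200, 29/400]
  D: [127/400, 53/400, 13/40, 9/40]

(P^2)[B -> A] = 113/400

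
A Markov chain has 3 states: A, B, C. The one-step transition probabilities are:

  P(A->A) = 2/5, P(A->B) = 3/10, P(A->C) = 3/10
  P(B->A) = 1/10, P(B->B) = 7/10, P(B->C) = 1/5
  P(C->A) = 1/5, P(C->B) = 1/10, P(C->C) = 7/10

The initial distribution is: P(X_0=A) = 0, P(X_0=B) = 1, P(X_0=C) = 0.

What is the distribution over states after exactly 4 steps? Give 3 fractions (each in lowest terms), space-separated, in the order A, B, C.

Propagating the distribution step by step (d_{t+1} = d_t * P):
d_0 = (A=0, B=1, C=0)
  d_1[A] = 0*2/5 + 1*1/10 + 0*1/5 = 1/10
  d_1[B] = 0*3/10 + 1*7/10 + 0*1/10 = 7/10
  d_1[C] = 0*3/10 + 1*1/5 + 0*7/10 = 1/5
d_1 = (A=1/10, B=7/10, C=1/5)
  d_2[A] = 1/10*2/5 + 7/10*1/10 + 1/5*1/5 = 3/20
  d_2[B] = 1/10*3/10 + 7/10*7/10 + 1/5*1/10 = 27/50
  d_2[C] = 1/10*3/10 + 7/10*1/5 + 1/5*7/10 = 31/100
d_2 = (A=3/20, B=27/50, C=31/100)
  d_3[A] = 3/20*2/5 + 27/50*1/10 + 31/100*1/5 = 22/125
  d_3[B] = 3/20*3/10 + 27/50*7/10 + 31/100*1/10 = 227/500
  d_3[C] = 3/20*3/10 + 27/50*1/5 + 31/100*7/10 = 37/100
d_3 = (A=22/125, B=227/500, C=37/100)
  d_4[A] = 22/125*2/5 + 227/500*1/10 + 37/100*1/5 = 949/5000
  d_4[B] = 22/125*3/10 + 227/500*7/10 + 37/100*1/10 = 1019/2500
  d_4[C] = 22/125*3/10 + 227/500*1/5 + 37/100*7/10 = 2013/5000
d_4 = (A=949/5000, B=1019/2500, C=2013/5000)

Answer: 949/5000 1019/2500 2013/5000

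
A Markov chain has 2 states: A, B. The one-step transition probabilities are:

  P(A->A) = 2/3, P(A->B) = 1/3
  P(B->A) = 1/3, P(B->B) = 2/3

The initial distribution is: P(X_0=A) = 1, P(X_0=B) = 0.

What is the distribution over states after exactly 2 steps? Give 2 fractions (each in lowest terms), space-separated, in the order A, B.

Answer: 5/9 4/9

Derivation:
Propagating the distribution step by step (d_{t+1} = d_t * P):
d_0 = (A=1, B=0)
  d_1[A] = 1*2/3 + 0*1/3 = 2/3
  d_1[B] = 1*1/3 + 0*2/3 = 1/3
d_1 = (A=2/3, B=1/3)
  d_2[A] = 2/3*2/3 + 1/3*1/3 = 5/9
  d_2[B] = 2/3*1/3 + 1/3*2/3 = 4/9
d_2 = (A=5/9, B=4/9)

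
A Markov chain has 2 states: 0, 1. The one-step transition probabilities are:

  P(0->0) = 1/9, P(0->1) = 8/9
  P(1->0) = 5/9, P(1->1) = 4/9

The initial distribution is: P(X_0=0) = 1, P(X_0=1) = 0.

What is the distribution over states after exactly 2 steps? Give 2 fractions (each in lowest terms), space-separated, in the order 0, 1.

Answer: 41/81 40/81

Derivation:
Propagating the distribution step by step (d_{t+1} = d_t * P):
d_0 = (0=1, 1=0)
  d_1[0] = 1*1/9 + 0*5/9 = 1/9
  d_1[1] = 1*8/9 + 0*4/9 = 8/9
d_1 = (0=1/9, 1=8/9)
  d_2[0] = 1/9*1/9 + 8/9*5/9 = 41/81
  d_2[1] = 1/9*8/9 + 8/9*4/9 = 40/81
d_2 = (0=41/81, 1=40/81)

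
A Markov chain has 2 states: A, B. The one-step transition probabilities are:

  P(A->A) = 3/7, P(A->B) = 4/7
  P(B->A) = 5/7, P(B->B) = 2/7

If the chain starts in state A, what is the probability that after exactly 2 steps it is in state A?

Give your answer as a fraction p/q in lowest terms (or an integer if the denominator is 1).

Computing P^2 by repeated multiplication:
P^1 =
  A: [3/7, 4/7]
  B: [5/7, 2/7]
P^2 =
  A: [29/49, 20/49]
  B: [25/49, 24/49]

(P^2)[A -> A] = 29/49

Answer: 29/49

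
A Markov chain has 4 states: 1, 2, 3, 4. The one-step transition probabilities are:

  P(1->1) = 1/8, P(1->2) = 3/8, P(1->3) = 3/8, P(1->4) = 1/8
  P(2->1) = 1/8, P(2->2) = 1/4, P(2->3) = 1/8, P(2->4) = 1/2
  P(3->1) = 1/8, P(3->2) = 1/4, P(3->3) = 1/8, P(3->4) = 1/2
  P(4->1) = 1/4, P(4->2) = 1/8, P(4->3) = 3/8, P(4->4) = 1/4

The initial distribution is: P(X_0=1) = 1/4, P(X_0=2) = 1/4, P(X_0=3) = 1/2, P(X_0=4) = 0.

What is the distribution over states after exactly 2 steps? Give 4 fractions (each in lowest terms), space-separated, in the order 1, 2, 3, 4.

Propagating the distribution step by step (d_{t+1} = d_t * P):
d_0 = (1=1/4, 2=1/4, 3=1/2, 4=0)
  d_1[1] = 1/4*1/8 + 1/4*1/8 + 1/2*1/8 + 0*1/4 = 1/8
  d_1[2] = 1/4*3/8 + 1/4*1/4 + 1/2*1/4 + 0*1/8 = 9/32
  d_1[3] = 1/4*3/8 + 1/4*1/8 + 1/2*1/8 + 0*3/8 = 3/16
  d_1[4] = 1/4*1/8 + 1/4*1/2 + 1/2*1/2 + 0*1/4 = 13/32
d_1 = (1=1/8, 2=9/32, 3=3/16, 4=13/32)
  d_2[1] = 1/8*1/8 + 9/32*1/8 + 3/16*1/8 + 13/32*1/4 = 45/256
  d_2[2] = 1/8*3/8 + 9/32*1/4 + 3/16*1/4 + 13/32*1/8 = 55/256
  d_2[3] = 1/8*3/8 + 9/32*1/8 + 3/16*1/8 + 13/32*3/8 = 33/128
  d_2[4] = 1/8*1/8 + 9/32*1/2 + 3/16*1/2 + 13/32*1/4 = 45/128
d_2 = (1=45/256, 2=55/256, 3=33/128, 4=45/128)

Answer: 45/256 55/256 33/128 45/128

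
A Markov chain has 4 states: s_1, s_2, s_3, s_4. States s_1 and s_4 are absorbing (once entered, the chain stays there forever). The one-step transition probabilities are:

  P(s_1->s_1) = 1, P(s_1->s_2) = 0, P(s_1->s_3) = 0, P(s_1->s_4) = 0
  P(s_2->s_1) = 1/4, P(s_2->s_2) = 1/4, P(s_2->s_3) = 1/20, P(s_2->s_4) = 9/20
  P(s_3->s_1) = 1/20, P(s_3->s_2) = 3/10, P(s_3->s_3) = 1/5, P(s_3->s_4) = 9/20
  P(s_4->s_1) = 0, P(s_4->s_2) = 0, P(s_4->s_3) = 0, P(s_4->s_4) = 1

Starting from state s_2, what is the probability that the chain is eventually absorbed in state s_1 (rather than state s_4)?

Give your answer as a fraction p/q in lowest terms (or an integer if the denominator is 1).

Let a_i = P(absorbed in s_1 | start in state i).
Boundary conditions: a_s_1 = 1, a_s_4 = 0.
For each transient state i, a_i = sum_j P(i->j) * a_j:
  a_s_2 = 1/4*a_s_1 + 1/4*a_s_2 + 1/20*a_s_3 + 9/20*a_s_4
  a_s_3 = 1/20*a_s_1 + 3/10*a_s_2 + 1/5*a_s_3 + 9/20*a_s_4

Substituting a_s_1 = 1 and a_s_4 = 0, rearrange to (I - Q) a = r where r[i] = P(i -> s_1):
  [3/4, -1/20] . (a_s_2, a_s_3) = 1/4
  [-3/10, 4/5] . (a_s_2, a_s_3) = 1/20

Solving yields:
  a_s_2 = 9/26
  a_s_3 = 5/26

Starting state is s_2, so the absorption probability is a_s_2 = 9/26.

Answer: 9/26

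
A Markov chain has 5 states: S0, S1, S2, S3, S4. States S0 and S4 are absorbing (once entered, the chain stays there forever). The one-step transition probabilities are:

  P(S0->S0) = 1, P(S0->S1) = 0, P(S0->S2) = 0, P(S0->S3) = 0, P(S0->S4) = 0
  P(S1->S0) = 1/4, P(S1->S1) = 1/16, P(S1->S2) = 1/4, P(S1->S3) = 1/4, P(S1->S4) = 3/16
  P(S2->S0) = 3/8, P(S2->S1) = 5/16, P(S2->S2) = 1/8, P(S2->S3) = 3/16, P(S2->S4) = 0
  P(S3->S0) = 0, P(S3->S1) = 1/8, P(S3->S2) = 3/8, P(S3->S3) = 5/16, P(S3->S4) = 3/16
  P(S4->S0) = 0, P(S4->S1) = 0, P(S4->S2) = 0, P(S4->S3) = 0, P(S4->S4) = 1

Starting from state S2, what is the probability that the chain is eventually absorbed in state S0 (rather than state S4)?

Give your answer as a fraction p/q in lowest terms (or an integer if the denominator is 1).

Let a_i = P(absorbed in S0 | start in state i).
Boundary conditions: a_S0 = 1, a_S4 = 0.
For each transient state i, a_i = sum_j P(i->j) * a_j:
  a_S1 = 1/4*a_S0 + 1/16*a_S1 + 1/4*a_S2 + 1/4*a_S3 + 3/16*a_S4
  a_S2 = 3/8*a_S0 + 5/16*a_S1 + 1/8*a_S2 + 3/16*a_S3 + 0*a_S4
  a_S3 = 0*a_S0 + 1/8*a_S1 + 3/8*a_S2 + 5/16*a_S3 + 3/16*a_S4

Substituting a_S0 = 1 and a_S4 = 0, rearrange to (I - Q) a = r where r[i] = P(i -> S0):
  [15/16, -1/4, -1/4] . (a_S1, a_S2, a_S3) = 1/4
  [-5/16, 7/8, -3/16] . (a_S1, a_S2, a_S3) = 3/8
  [-1/8, -3/8, 11/16] . (a_S1, a_S2, a_S3) = 0

Solving yields:
  a_S1 = 14/23
  a_S2 = 593/782
  a_S3 = 205/391

Starting state is S2, so the absorption probability is a_S2 = 593/782.

Answer: 593/782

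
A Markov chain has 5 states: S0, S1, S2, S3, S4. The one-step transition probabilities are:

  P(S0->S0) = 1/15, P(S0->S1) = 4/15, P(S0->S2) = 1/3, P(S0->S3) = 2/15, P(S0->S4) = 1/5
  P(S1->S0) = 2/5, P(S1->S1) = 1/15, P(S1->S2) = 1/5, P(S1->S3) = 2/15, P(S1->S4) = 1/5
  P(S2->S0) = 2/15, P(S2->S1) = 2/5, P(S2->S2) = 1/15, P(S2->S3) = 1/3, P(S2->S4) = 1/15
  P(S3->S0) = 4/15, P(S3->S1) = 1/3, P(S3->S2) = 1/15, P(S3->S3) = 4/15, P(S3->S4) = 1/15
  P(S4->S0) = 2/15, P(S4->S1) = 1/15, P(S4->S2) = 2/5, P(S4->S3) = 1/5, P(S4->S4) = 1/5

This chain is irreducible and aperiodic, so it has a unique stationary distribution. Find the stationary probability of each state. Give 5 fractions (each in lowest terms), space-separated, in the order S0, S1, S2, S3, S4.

The stationary distribution satisfies pi = pi * P, i.e.:
  pi_S0 = 1/15*pi_S0 + 2/5*pi_S1 + 2/15*pi_S2 + 4/15*pi_S3 + 2/15*pi_S4
  pi_S1 = 4/15*pi_S0 + 1/15*pi_S1 + 2/5*pi_S2 + 1/3*pi_S3 + 1/15*pi_S4
  pi_S2 = 1/3*pi_S0 + 1/5*pi_S1 + 1/15*pi_S2 + 1/15*pi_S3 + 2/5*pi_S4
  pi_S3 = 2/15*pi_S0 + 2/15*pi_S1 + 1/3*pi_S2 + 4/15*pi_S3 + 1/5*pi_S4
  pi_S4 = 1/5*pi_S0 + 1/5*pi_S1 + 1/15*pi_S2 + 1/15*pi_S3 + 1/5*pi_S4
with normalization: pi_S0 + pi_S1 + pi_S2 + pi_S3 + pi_S4 = 1.

Using the first 4 balance equations plus normalization, the linear system A*pi = b is:
  [-14/15, 2/5, 2/15, 4/15, 2/15] . pi = 0
  [4/15, -14/15, 2/5, 1/3, 1/15] . pi = 0
  [1/3, 1/5, -14/15, 1/15, 2/5] . pi = 0
  [2/15, 2/15, 1/3, -11/15, 1/5] . pi = 0
  [1, 1, 1, 1, 1] . pi = 1

Solving yields:
  pi_S0 = 3777/18028
  pi_S1 = 4187/18028
  pi_S2 = 1819/9014
  pi_S3 = 1907/9014
  pi_S4 = 653/4507

Verification (pi * P):
  3777/18028*1/15 + 4187/18028*2/5 + 1819/9014*2/15 + 1907/9014*4/15 + 653/4507*2/15 = 3777/18028 = pi_S0  (ok)
  3777/18028*4/15 + 4187/18028*1/15 + 1819/9014*2/5 + 1907/9014*1/3 + 653/4507*1/15 = 4187/18028 = pi_S1  (ok)
  3777/18028*1/3 + 4187/18028*1/5 + 1819/9014*1/15 + 1907/9014*1/15 + 653/4507*2/5 = 1819/9014 = pi_S2  (ok)
  3777/18028*2/15 + 4187/18028*2/15 + 1819/9014*1/3 + 1907/9014*4/15 + 653/4507*1/5 = 1907/9014 = pi_S3  (ok)
  3777/18028*1/5 + 4187/18028*1/5 + 1819/9014*1/15 + 1907/9014*1/15 + 653/4507*1/5 = 653/4507 = pi_S4  (ok)

Answer: 3777/18028 4187/18028 1819/9014 1907/9014 653/4507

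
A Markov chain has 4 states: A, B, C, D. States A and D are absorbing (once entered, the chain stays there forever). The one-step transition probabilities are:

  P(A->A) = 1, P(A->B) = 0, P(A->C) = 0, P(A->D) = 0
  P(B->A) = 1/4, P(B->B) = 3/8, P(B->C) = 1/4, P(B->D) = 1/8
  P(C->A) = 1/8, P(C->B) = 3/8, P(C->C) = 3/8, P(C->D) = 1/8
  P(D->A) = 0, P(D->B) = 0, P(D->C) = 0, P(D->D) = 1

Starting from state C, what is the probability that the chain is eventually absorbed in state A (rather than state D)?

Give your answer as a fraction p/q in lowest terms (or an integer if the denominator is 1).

Let a_i = P(absorbed in A | start in state i).
Boundary conditions: a_A = 1, a_D = 0.
For each transient state i, a_i = sum_j P(i->j) * a_j:
  a_B = 1/4*a_A + 3/8*a_B + 1/4*a_C + 1/8*a_D
  a_C = 1/8*a_A + 3/8*a_B + 3/8*a_C + 1/8*a_D

Substituting a_A = 1 and a_D = 0, rearrange to (I - Q) a = r where r[i] = P(i -> A):
  [5/8, -1/4] . (a_B, a_C) = 1/4
  [-3/8, 5/8] . (a_B, a_C) = 1/8

Solving yields:
  a_B = 12/19
  a_C = 11/19

Starting state is C, so the absorption probability is a_C = 11/19.

Answer: 11/19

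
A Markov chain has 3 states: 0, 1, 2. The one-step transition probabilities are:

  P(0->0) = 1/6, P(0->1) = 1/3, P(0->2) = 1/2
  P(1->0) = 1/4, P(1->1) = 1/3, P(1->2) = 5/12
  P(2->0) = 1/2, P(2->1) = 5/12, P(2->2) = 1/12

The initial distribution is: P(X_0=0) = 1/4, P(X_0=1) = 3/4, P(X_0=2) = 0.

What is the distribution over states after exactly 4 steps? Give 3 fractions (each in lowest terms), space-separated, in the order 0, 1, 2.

Answer: 25927/82944 3757/10368 8987/27648

Derivation:
Propagating the distribution step by step (d_{t+1} = d_t * P):
d_0 = (0=1/4, 1=3/4, 2=0)
  d_1[0] = 1/4*1/6 + 3/4*1/4 + 0*1/2 = 11/48
  d_1[1] = 1/4*1/3 + 3/4*1/3 + 0*5/12 = 1/3
  d_1[2] = 1/4*1/2 + 3/4*5/12 + 0*1/12 = 7/16
d_1 = (0=11/48, 1=1/3, 2=7/16)
  d_2[0] = 11/48*1/6 + 1/3*1/4 + 7/16*1/2 = 49/144
  d_2[1] = 11/48*1/3 + 1/3*1/3 + 7/16*5/12 = 71/192
  d_2[2] = 11/48*1/2 + 1/3*5/12 + 7/16*1/12 = 167/576
d_2 = (0=49/144, 1=71/192, 2=167/576)
  d_3[0] = 49/144*1/6 + 71/192*1/4 + 167/576*1/2 = 2033/6912
  d_3[1] = 49/144*1/3 + 71/192*1/3 + 167/576*5/12 = 2471/6912
  d_3[2] = 49/144*1/2 + 71/192*5/12 + 167/576*1/12 = 301/864
d_3 = (0=2033/6912, 1=2471/6912, 2=301/864)
  d_4[0] = 2033/6912*1/6 + 2471/6912*1/4 + 301/864*1/2 = 25927/82944
  d_4[1] = 2033/6912*1/3 + 2471/6912*1/3 + 301/864*5/12 = 3757/10368
  d_4[2] = 2033/6912*1/2 + 2471/6912*5/12 + 301/864*1/12 = 8987/27648
d_4 = (0=25927/82944, 1=3757/10368, 2=8987/27648)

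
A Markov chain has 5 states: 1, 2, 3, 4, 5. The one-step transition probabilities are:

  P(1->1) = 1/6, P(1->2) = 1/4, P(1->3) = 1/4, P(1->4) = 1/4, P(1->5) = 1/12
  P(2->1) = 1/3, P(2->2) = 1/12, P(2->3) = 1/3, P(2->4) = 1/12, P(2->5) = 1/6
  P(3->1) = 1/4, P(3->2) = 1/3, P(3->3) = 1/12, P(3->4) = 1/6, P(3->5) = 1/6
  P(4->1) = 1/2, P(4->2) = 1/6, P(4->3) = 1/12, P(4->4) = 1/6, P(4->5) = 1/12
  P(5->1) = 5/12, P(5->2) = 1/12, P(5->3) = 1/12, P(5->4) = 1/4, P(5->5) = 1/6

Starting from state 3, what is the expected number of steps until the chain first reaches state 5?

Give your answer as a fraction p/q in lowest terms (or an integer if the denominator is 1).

Let h_i = expected steps to first reach 5 from state i.
Boundary: h_5 = 0.
First-step equations for the other states:
  h_1 = 1 + 1/6*h_1 + 1/4*h_2 + 1/4*h_3 + 1/4*h_4 + 1/12*h_5
  h_2 = 1 + 1/3*h_1 + 1/12*h_2 + 1/3*h_3 + 1/12*h_4 + 1/6*h_5
  h_3 = 1 + 1/4*h_1 + 1/3*h_2 + 1/12*h_3 + 1/6*h_4 + 1/6*h_5
  h_4 = 1 + 1/2*h_1 + 1/6*h_2 + 1/12*h_3 + 1/6*h_4 + 1/12*h_5

Substituting h_5 = 0 and rearranging gives the linear system (I - Q) h = 1:
  [5/6, -1/4, -1/4, -1/4] . (h_1, h_2, h_3, h_4) = 1
  [-1/3, 11/12, -1/3, -1/12] . (h_1, h_2, h_3, h_4) = 1
  [-1/4, -1/3, 11/12, -1/6] . (h_1, h_2, h_3, h_4) = 1
  [-1/2, -1/6, -1/12, 5/6] . (h_1, h_2, h_3, h_4) = 1

Solving yields:
  h_1 = 3711/439
  h_2 = 6831/878
  h_3 = 3420/439
  h_4 = 7557/878

Starting state is 3, so the expected hitting time is h_3 = 3420/439.

Answer: 3420/439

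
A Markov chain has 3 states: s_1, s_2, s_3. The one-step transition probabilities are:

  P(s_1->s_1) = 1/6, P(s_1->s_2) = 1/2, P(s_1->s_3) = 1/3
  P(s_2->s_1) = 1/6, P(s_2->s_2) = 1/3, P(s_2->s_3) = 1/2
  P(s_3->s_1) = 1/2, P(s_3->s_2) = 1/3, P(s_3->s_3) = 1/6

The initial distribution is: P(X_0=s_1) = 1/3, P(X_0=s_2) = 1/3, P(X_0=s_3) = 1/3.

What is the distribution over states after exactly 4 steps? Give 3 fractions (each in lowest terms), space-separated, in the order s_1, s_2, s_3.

Propagating the distribution step by step (d_{t+1} = d_t * P):
d_0 = (s_1=1/3, s_2=1/3, s_3=1/3)
  d_1[s_1] = 1/3*1/6 + 1/3*1/6 + 1/3*1/2 = 5/18
  d_1[s_2] = 1/3*1/2 + 1/3*1/3 + 1/3*1/3 = 7/18
  d_1[s_3] = 1/3*1/3 + 1/3*1/2 + 1/3*1/6 = 1/3
d_1 = (s_1=5/18, s_2=7/18, s_3=1/3)
  d_2[s_1] = 5/18*1/6 + 7/18*1/6 + 1/3*1/2 = 5/18
  d_2[s_2] = 5/18*1/2 + 7/18*1/3 + 1/3*1/3 = 41/108
  d_2[s_3] = 5/18*1/3 + 7/18*1/2 + 1/3*1/6 = 37/108
d_2 = (s_1=5/18, s_2=41/108, s_3=37/108)
  d_3[s_1] = 5/18*1/6 + 41/108*1/6 + 37/108*1/2 = 91/324
  d_3[s_2] = 5/18*1/2 + 41/108*1/3 + 37/108*1/3 = 41/108
  d_3[s_3] = 5/18*1/3 + 41/108*1/2 + 37/108*1/6 = 55/162
d_3 = (s_1=91/324, s_2=41/108, s_3=55/162)
  d_4[s_1] = 91/324*1/6 + 41/108*1/6 + 55/162*1/2 = 68/243
  d_4[s_2] = 91/324*1/2 + 41/108*1/3 + 55/162*1/3 = 739/1944
  d_4[s_3] = 91/324*1/3 + 41/108*1/2 + 55/162*1/6 = 661/1944
d_4 = (s_1=68/243, s_2=739/1944, s_3=661/1944)

Answer: 68/243 739/1944 661/1944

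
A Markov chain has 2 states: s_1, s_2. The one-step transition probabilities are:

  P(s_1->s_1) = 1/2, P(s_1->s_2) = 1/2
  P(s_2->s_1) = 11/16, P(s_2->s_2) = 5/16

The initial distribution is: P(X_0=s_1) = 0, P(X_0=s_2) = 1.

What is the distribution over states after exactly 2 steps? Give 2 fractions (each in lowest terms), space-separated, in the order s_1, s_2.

Answer: 143/256 113/256

Derivation:
Propagating the distribution step by step (d_{t+1} = d_t * P):
d_0 = (s_1=0, s_2=1)
  d_1[s_1] = 0*1/2 + 1*11/16 = 11/16
  d_1[s_2] = 0*1/2 + 1*5/16 = 5/16
d_1 = (s_1=11/16, s_2=5/16)
  d_2[s_1] = 11/16*1/2 + 5/16*11/16 = 143/256
  d_2[s_2] = 11/16*1/2 + 5/16*5/16 = 113/256
d_2 = (s_1=143/256, s_2=113/256)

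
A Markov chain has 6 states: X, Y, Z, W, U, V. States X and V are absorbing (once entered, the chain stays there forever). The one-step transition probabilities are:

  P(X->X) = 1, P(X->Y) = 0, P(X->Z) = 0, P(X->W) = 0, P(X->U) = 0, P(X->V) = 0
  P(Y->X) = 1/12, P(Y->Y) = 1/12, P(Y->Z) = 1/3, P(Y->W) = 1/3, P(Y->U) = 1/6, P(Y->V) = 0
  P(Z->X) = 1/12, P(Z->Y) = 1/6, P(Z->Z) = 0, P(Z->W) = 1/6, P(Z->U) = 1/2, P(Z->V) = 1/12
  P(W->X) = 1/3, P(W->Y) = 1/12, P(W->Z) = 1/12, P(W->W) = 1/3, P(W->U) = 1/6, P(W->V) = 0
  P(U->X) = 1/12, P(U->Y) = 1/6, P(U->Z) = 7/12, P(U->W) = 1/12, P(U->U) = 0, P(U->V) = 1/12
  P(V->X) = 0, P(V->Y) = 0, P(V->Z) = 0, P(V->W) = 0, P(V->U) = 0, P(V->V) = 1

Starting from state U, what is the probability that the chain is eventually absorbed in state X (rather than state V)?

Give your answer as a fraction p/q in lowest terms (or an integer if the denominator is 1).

Answer: 1231/1758

Derivation:
Let a_i = P(absorbed in X | start in state i).
Boundary conditions: a_X = 1, a_V = 0.
For each transient state i, a_i = sum_j P(i->j) * a_j:
  a_Y = 1/12*a_X + 1/12*a_Y + 1/3*a_Z + 1/3*a_W + 1/6*a_U + 0*a_V
  a_Z = 1/12*a_X + 1/6*a_Y + 0*a_Z + 1/6*a_W + 1/2*a_U + 1/12*a_V
  a_W = 1/3*a_X + 1/12*a_Y + 1/12*a_Z + 1/3*a_W + 1/6*a_U + 0*a_V
  a_U = 1/12*a_X + 1/6*a_Y + 7/12*a_Z + 1/12*a_W + 0*a_U + 1/12*a_V

Substituting a_X = 1 and a_V = 0, rearrange to (I - Q) a = r where r[i] = P(i -> X):
  [11/12, -1/3, -1/3, -1/6] . (a_Y, a_Z, a_W, a_U) = 1/12
  [-1/6, 1, -1/6, -1/2] . (a_Y, a_Z, a_W, a_U) = 1/12
  [-1/12, -1/12, 2/3, -1/6] . (a_Y, a_Z, a_W, a_U) = 1/3
  [-1/6, -7/12, -1/12, 1] . (a_Y, a_Z, a_W, a_U) = 1/12

Solving yields:
  a_Y = 694/879
  a_Z = 623/879
  a_W = 758/879
  a_U = 1231/1758

Starting state is U, so the absorption probability is a_U = 1231/1758.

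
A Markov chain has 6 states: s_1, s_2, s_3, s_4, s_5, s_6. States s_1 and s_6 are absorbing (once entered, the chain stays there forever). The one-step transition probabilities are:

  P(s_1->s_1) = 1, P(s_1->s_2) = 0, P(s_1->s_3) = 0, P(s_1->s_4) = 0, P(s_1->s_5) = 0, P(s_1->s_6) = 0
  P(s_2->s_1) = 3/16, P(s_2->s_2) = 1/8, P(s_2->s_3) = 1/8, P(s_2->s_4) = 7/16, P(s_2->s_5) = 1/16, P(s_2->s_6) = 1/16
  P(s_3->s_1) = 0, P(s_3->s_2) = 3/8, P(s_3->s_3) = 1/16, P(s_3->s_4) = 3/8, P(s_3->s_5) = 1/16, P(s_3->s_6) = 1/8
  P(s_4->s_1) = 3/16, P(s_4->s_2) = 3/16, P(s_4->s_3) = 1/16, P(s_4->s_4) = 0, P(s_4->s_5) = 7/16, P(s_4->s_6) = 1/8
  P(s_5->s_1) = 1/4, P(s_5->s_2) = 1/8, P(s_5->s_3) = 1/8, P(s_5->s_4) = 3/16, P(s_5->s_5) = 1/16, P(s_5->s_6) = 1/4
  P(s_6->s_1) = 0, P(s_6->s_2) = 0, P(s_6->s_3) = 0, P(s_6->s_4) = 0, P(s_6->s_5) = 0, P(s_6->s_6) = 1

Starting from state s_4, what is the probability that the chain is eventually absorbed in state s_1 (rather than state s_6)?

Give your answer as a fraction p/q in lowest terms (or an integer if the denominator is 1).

Let a_i = P(absorbed in s_1 | start in state i).
Boundary conditions: a_s_1 = 1, a_s_6 = 0.
For each transient state i, a_i = sum_j P(i->j) * a_j:
  a_s_2 = 3/16*a_s_1 + 1/8*a_s_2 + 1/8*a_s_3 + 7/16*a_s_4 + 1/16*a_s_5 + 1/16*a_s_6
  a_s_3 = 0*a_s_1 + 3/8*a_s_2 + 1/16*a_s_3 + 3/8*a_s_4 + 1/16*a_s_5 + 1/8*a_s_6
  a_s_4 = 3/16*a_s_1 + 3/16*a_s_2 + 1/16*a_s_3 + 0*a_s_4 + 7/16*a_s_5 + 1/8*a_s_6
  a_s_5 = 1/4*a_s_1 + 1/8*a_s_2 + 1/8*a_s_3 + 3/16*a_s_4 + 1/16*a_s_5 + 1/4*a_s_6

Substituting a_s_1 = 1 and a_s_6 = 0, rearrange to (I - Q) a = r where r[i] = P(i -> s_1):
  [7/8, -1/8, -7/16, -1/16] . (a_s_2, a_s_3, a_s_4, a_s_5) = 3/16
  [-3/8, 15/16, -3/8, -1/16] . (a_s_2, a_s_3, a_s_4, a_s_5) = 0
  [-3/16, -1/16, 1, -7/16] . (a_s_2, a_s_3, a_s_4, a_s_5) = 3/16
  [-1/8, -1/8, -3/16, 15/16] . (a_s_2, a_s_3, a_s_4, a_s_5) = 1/4

Solving yields:
  a_s_2 = 4752/7853
  a_s_3 = 15779/31412
  a_s_4 = 17681/31412
  a_s_5 = 16551/31412

Starting state is s_4, so the absorption probability is a_s_4 = 17681/31412.

Answer: 17681/31412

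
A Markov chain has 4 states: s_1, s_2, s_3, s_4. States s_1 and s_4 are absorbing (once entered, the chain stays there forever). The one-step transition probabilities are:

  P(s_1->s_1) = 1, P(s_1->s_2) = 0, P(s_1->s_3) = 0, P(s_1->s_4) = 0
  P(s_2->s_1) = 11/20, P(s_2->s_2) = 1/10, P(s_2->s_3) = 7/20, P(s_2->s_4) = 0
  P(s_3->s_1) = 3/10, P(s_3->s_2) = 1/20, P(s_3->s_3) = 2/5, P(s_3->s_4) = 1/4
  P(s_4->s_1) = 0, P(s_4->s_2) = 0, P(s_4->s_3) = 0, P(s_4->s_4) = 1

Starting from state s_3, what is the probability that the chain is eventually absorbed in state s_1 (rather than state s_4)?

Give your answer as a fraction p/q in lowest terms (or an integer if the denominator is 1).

Let a_i = P(absorbed in s_1 | start in state i).
Boundary conditions: a_s_1 = 1, a_s_4 = 0.
For each transient state i, a_i = sum_j P(i->j) * a_j:
  a_s_2 = 11/20*a_s_1 + 1/10*a_s_2 + 7/20*a_s_3 + 0*a_s_4
  a_s_3 = 3/10*a_s_1 + 1/20*a_s_2 + 2/5*a_s_3 + 1/4*a_s_4

Substituting a_s_1 = 1 and a_s_4 = 0, rearrange to (I - Q) a = r where r[i] = P(i -> s_1):
  [9/10, -7/20] . (a_s_2, a_s_3) = 11/20
  [-1/20, 3/5] . (a_s_2, a_s_3) = 3/10

Solving yields:
  a_s_2 = 174/209
  a_s_3 = 119/209

Starting state is s_3, so the absorption probability is a_s_3 = 119/209.

Answer: 119/209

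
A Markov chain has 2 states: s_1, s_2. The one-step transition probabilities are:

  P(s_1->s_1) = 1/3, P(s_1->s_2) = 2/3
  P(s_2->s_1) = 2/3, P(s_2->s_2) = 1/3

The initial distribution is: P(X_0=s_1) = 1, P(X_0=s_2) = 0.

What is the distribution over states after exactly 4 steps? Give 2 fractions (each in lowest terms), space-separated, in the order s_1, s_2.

Propagating the distribution step by step (d_{t+1} = d_t * P):
d_0 = (s_1=1, s_2=0)
  d_1[s_1] = 1*1/3 + 0*2/3 = 1/3
  d_1[s_2] = 1*2/3 + 0*1/3 = 2/3
d_1 = (s_1=1/3, s_2=2/3)
  d_2[s_1] = 1/3*1/3 + 2/3*2/3 = 5/9
  d_2[s_2] = 1/3*2/3 + 2/3*1/3 = 4/9
d_2 = (s_1=5/9, s_2=4/9)
  d_3[s_1] = 5/9*1/3 + 4/9*2/3 = 13/27
  d_3[s_2] = 5/9*2/3 + 4/9*1/3 = 14/27
d_3 = (s_1=13/27, s_2=14/27)
  d_4[s_1] = 13/27*1/3 + 14/27*2/3 = 41/81
  d_4[s_2] = 13/27*2/3 + 14/27*1/3 = 40/81
d_4 = (s_1=41/81, s_2=40/81)

Answer: 41/81 40/81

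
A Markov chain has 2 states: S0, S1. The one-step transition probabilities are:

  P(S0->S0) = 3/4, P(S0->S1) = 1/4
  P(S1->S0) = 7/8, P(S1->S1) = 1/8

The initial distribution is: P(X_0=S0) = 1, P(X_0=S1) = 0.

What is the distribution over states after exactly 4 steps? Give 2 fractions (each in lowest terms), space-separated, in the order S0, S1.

Answer: 1593/2048 455/2048

Derivation:
Propagating the distribution step by step (d_{t+1} = d_t * P):
d_0 = (S0=1, S1=0)
  d_1[S0] = 1*3/4 + 0*7/8 = 3/4
  d_1[S1] = 1*1/4 + 0*1/8 = 1/4
d_1 = (S0=3/4, S1=1/4)
  d_2[S0] = 3/4*3/4 + 1/4*7/8 = 25/32
  d_2[S1] = 3/4*1/4 + 1/4*1/8 = 7/32
d_2 = (S0=25/32, S1=7/32)
  d_3[S0] = 25/32*3/4 + 7/32*7/8 = 199/256
  d_3[S1] = 25/32*1/4 + 7/32*1/8 = 57/256
d_3 = (S0=199/256, S1=57/256)
  d_4[S0] = 199/256*3/4 + 57/256*7/8 = 1593/2048
  d_4[S1] = 199/256*1/4 + 57/256*1/8 = 455/2048
d_4 = (S0=1593/2048, S1=455/2048)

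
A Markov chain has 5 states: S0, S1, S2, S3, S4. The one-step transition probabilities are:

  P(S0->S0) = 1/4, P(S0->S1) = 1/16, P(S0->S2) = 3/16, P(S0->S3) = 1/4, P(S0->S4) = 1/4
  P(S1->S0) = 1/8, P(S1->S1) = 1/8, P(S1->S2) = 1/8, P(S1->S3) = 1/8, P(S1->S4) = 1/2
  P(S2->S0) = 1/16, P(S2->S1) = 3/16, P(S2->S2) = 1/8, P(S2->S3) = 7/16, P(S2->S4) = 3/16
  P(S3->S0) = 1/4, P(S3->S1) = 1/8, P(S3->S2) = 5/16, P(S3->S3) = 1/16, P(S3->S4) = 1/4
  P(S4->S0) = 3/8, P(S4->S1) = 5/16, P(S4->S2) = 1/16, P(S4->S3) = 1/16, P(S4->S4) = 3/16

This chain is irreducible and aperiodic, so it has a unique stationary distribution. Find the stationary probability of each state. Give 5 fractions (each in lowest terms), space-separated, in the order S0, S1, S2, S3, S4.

The stationary distribution satisfies pi = pi * P, i.e.:
  pi_S0 = 1/4*pi_S0 + 1/8*pi_S1 + 1/16*pi_S2 + 1/4*pi_S3 + 3/8*pi_S4
  pi_S1 = 1/16*pi_S0 + 1/8*pi_S1 + 3/16*pi_S2 + 1/8*pi_S3 + 5/16*pi_S4
  pi_S2 = 3/16*pi_S0 + 1/8*pi_S1 + 1/8*pi_S2 + 5/16*pi_S3 + 1/16*pi_S4
  pi_S3 = 1/4*pi_S0 + 1/8*pi_S1 + 7/16*pi_S2 + 1/16*pi_S3 + 1/16*pi_S4
  pi_S4 = 1/4*pi_S0 + 1/2*pi_S1 + 3/16*pi_S2 + 1/4*pi_S3 + 3/16*pi_S4
with normalization: pi_S0 + pi_S1 + pi_S2 + pi_S3 + pi_S4 = 1.

Using the first 4 balance equations plus normalization, the linear system A*pi = b is:
  [-3/4, 1/8, 1/16, 1/4, 3/8] . pi = 0
  [1/16, -7/8, 3/16, 1/8, 5/16] . pi = 0
  [3/16, 1/8, -7/8, 5/16, 1/16] . pi = 0
  [1/4, 1/8, 7/16, -15/16, 1/16] . pi = 0
  [1, 1, 1, 1, 1] . pi = 1

Solving yields:
  pi_S0 = 17926/77001
  pi_S1 = 13097/77001
  pi_S2 = 3998/25667
  pi_S3 = 13490/77001
  pi_S4 = 20494/77001

Verification (pi * P):
  17926/77001*1/4 + 13097/77001*1/8 + 3998/25667*1/16 + 13490/77001*1/4 + 20494/77001*3/8 = 17926/77001 = pi_S0  (ok)
  17926/77001*1/16 + 13097/77001*1/8 + 3998/25667*3/16 + 13490/77001*1/8 + 20494/77001*5/16 = 13097/77001 = pi_S1  (ok)
  17926/77001*3/16 + 13097/77001*1/8 + 3998/25667*1/8 + 13490/77001*5/16 + 20494/77001*1/16 = 3998/25667 = pi_S2  (ok)
  17926/77001*1/4 + 13097/77001*1/8 + 3998/25667*7/16 + 13490/77001*1/16 + 20494/77001*1/16 = 13490/77001 = pi_S3  (ok)
  17926/77001*1/4 + 13097/77001*1/2 + 3998/25667*3/16 + 13490/77001*1/4 + 20494/77001*3/16 = 20494/77001 = pi_S4  (ok)

Answer: 17926/77001 13097/77001 3998/25667 13490/77001 20494/77001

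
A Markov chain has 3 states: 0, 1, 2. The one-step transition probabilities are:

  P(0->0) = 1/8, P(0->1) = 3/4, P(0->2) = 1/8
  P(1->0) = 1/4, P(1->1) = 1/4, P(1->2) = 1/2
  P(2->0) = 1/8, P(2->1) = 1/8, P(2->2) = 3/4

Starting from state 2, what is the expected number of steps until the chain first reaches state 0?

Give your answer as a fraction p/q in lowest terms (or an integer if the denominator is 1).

Let h_i = expected steps to first reach 0 from state i.
Boundary: h_0 = 0.
First-step equations for the other states:
  h_1 = 1 + 1/4*h_0 + 1/4*h_1 + 1/2*h_2
  h_2 = 1 + 1/8*h_0 + 1/8*h_1 + 3/4*h_2

Substituting h_0 = 0 and rearranging gives the linear system (I - Q) h = 1:
  [3/4, -1/2] . (h_1, h_2) = 1
  [-1/8, 1/4] . (h_1, h_2) = 1

Solving yields:
  h_1 = 6
  h_2 = 7

Starting state is 2, so the expected hitting time is h_2 = 7.

Answer: 7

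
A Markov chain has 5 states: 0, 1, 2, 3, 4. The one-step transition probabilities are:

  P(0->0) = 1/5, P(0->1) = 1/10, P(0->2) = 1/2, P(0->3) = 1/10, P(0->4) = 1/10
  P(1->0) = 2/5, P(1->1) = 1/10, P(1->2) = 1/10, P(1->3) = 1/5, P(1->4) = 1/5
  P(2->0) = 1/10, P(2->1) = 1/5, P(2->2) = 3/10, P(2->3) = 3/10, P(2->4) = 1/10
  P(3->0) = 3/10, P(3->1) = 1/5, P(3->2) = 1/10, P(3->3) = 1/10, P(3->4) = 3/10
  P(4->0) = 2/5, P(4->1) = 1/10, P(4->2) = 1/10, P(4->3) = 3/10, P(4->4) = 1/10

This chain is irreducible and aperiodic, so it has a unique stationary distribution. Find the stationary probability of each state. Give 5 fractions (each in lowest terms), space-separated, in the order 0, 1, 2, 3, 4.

Answer: 1639/6452 467/3226 813/3226 631/3226 991/6452

Derivation:
The stationary distribution satisfies pi = pi * P, i.e.:
  pi_0 = 1/5*pi_0 + 2/5*pi_1 + 1/10*pi_2 + 3/10*pi_3 + 2/5*pi_4
  pi_1 = 1/10*pi_0 + 1/10*pi_1 + 1/5*pi_2 + 1/5*pi_3 + 1/10*pi_4
  pi_2 = 1/2*pi_0 + 1/10*pi_1 + 3/10*pi_2 + 1/10*pi_3 + 1/10*pi_4
  pi_3 = 1/10*pi_0 + 1/5*pi_1 + 3/10*pi_2 + 1/10*pi_3 + 3/10*pi_4
  pi_4 = 1/10*pi_0 + 1/5*pi_1 + 1/10*pi_2 + 3/10*pi_3 + 1/10*pi_4
with normalization: pi_0 + pi_1 + pi_2 + pi_3 + pi_4 = 1.

Using the first 4 balance equations plus normalization, the linear system A*pi = b is:
  [-4/5, 2/5, 1/10, 3/10, 2/5] . pi = 0
  [1/10, -9/10, 1/5, 1/5, 1/10] . pi = 0
  [1/2, 1/10, -7/10, 1/10, 1/10] . pi = 0
  [1/10, 1/5, 3/10, -9/10, 3/10] . pi = 0
  [1, 1, 1, 1, 1] . pi = 1

Solving yields:
  pi_0 = 1639/6452
  pi_1 = 467/3226
  pi_2 = 813/3226
  pi_3 = 631/3226
  pi_4 = 991/6452

Verification (pi * P):
  1639/6452*1/5 + 467/3226*2/5 + 813/3226*1/10 + 631/3226*3/10 + 991/6452*2/5 = 1639/6452 = pi_0  (ok)
  1639/6452*1/10 + 467/3226*1/10 + 813/3226*1/5 + 631/3226*1/5 + 991/6452*1/10 = 467/3226 = pi_1  (ok)
  1639/6452*1/2 + 467/3226*1/10 + 813/3226*3/10 + 631/3226*1/10 + 991/6452*1/10 = 813/3226 = pi_2  (ok)
  1639/6452*1/10 + 467/3226*1/5 + 813/3226*3/10 + 631/3226*1/10 + 991/6452*3/10 = 631/3226 = pi_3  (ok)
  1639/6452*1/10 + 467/3226*1/5 + 813/3226*1/10 + 631/3226*3/10 + 991/6452*1/10 = 991/6452 = pi_4  (ok)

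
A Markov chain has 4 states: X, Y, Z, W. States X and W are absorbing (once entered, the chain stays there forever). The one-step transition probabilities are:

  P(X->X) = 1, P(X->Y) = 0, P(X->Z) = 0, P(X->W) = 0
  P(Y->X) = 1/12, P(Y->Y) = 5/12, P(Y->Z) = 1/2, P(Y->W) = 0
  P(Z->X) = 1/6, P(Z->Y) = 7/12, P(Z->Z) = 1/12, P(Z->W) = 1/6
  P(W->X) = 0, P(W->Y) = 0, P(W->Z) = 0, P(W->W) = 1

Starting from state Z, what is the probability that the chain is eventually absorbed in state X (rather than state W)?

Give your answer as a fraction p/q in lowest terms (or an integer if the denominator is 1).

Let a_i = P(absorbed in X | start in state i).
Boundary conditions: a_X = 1, a_W = 0.
For each transient state i, a_i = sum_j P(i->j) * a_j:
  a_Y = 1/12*a_X + 5/12*a_Y + 1/2*a_Z + 0*a_W
  a_Z = 1/6*a_X + 7/12*a_Y + 1/12*a_Z + 1/6*a_W

Substituting a_X = 1 and a_W = 0, rearrange to (I - Q) a = r where r[i] = P(i -> X):
  [7/12, -1/2] . (a_Y, a_Z) = 1/12
  [-7/12, 11/12] . (a_Y, a_Z) = 1/6

Solving yields:
  a_Y = 23/35
  a_Z = 3/5

Starting state is Z, so the absorption probability is a_Z = 3/5.

Answer: 3/5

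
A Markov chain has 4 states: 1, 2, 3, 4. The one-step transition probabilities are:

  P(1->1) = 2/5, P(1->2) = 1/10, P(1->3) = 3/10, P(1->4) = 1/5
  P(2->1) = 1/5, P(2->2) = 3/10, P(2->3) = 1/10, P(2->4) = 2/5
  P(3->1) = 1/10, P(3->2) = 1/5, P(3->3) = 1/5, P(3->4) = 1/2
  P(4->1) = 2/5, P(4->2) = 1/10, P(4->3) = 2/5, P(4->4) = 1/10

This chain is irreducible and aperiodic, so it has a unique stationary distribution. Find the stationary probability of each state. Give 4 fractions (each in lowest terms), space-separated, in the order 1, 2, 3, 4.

Answer: 277/964 153/964 65/241 137/482

Derivation:
The stationary distribution satisfies pi = pi * P, i.e.:
  pi_1 = 2/5*pi_1 + 1/5*pi_2 + 1/10*pi_3 + 2/5*pi_4
  pi_2 = 1/10*pi_1 + 3/10*pi_2 + 1/5*pi_3 + 1/10*pi_4
  pi_3 = 3/10*pi_1 + 1/10*pi_2 + 1/5*pi_3 + 2/5*pi_4
  pi_4 = 1/5*pi_1 + 2/5*pi_2 + 1/2*pi_3 + 1/10*pi_4
with normalization: pi_1 + pi_2 + pi_3 + pi_4 = 1.

Using the first 3 balance equations plus normalization, the linear system A*pi = b is:
  [-3/5, 1/5, 1/10, 2/5] . pi = 0
  [1/10, -7/10, 1/5, 1/10] . pi = 0
  [3/10, 1/10, -4/5, 2/5] . pi = 0
  [1, 1, 1, 1] . pi = 1

Solving yields:
  pi_1 = 277/964
  pi_2 = 153/964
  pi_3 = 65/241
  pi_4 = 137/482

Verification (pi * P):
  277/964*2/5 + 153/964*1/5 + 65/241*1/10 + 137/482*2/5 = 277/964 = pi_1  (ok)
  277/964*1/10 + 153/964*3/10 + 65/241*1/5 + 137/482*1/10 = 153/964 = pi_2  (ok)
  277/964*3/10 + 153/964*1/10 + 65/241*1/5 + 137/482*2/5 = 65/241 = pi_3  (ok)
  277/964*1/5 + 153/964*2/5 + 65/241*1/2 + 137/482*1/10 = 137/482 = pi_4  (ok)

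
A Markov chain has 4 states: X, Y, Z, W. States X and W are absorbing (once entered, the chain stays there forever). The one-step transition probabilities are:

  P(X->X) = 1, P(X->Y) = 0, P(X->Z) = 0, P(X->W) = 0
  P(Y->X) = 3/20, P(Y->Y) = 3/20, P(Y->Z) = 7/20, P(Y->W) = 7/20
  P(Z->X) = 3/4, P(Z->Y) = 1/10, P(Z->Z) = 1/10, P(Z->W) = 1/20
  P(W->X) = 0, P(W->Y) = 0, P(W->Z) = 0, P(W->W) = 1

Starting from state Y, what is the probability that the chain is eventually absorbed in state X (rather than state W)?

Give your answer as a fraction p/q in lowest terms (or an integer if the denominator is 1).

Answer: 159/292

Derivation:
Let a_i = P(absorbed in X | start in state i).
Boundary conditions: a_X = 1, a_W = 0.
For each transient state i, a_i = sum_j P(i->j) * a_j:
  a_Y = 3/20*a_X + 3/20*a_Y + 7/20*a_Z + 7/20*a_W
  a_Z = 3/4*a_X + 1/10*a_Y + 1/10*a_Z + 1/20*a_W

Substituting a_X = 1 and a_W = 0, rearrange to (I - Q) a = r where r[i] = P(i -> X):
  [17/20, -7/20] . (a_Y, a_Z) = 3/20
  [-1/10, 9/10] . (a_Y, a_Z) = 3/4

Solving yields:
  a_Y = 159/292
  a_Z = 261/292

Starting state is Y, so the absorption probability is a_Y = 159/292.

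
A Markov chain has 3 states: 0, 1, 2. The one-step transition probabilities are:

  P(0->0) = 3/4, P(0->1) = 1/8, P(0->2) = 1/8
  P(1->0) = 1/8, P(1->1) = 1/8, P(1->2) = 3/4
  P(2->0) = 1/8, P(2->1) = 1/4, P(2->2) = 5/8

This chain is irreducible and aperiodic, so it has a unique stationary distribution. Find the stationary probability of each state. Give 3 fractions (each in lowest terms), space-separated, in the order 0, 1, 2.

Answer: 1/3 5/27 13/27

Derivation:
The stationary distribution satisfies pi = pi * P, i.e.:
  pi_0 = 3/4*pi_0 + 1/8*pi_1 + 1/8*pi_2
  pi_1 = 1/8*pi_0 + 1/8*pi_1 + 1/4*pi_2
  pi_2 = 1/8*pi_0 + 3/4*pi_1 + 5/8*pi_2
with normalization: pi_0 + pi_1 + pi_2 = 1.

Using the first 2 balance equations plus normalization, the linear system A*pi = b is:
  [-1/4, 1/8, 1/8] . pi = 0
  [1/8, -7/8, 1/4] . pi = 0
  [1, 1, 1] . pi = 1

Solving yields:
  pi_0 = 1/3
  pi_1 = 5/27
  pi_2 = 13/27

Verification (pi * P):
  1/3*3/4 + 5/27*1/8 + 13/27*1/8 = 1/3 = pi_0  (ok)
  1/3*1/8 + 5/27*1/8 + 13/27*1/4 = 5/27 = pi_1  (ok)
  1/3*1/8 + 5/27*3/4 + 13/27*5/8 = 13/27 = pi_2  (ok)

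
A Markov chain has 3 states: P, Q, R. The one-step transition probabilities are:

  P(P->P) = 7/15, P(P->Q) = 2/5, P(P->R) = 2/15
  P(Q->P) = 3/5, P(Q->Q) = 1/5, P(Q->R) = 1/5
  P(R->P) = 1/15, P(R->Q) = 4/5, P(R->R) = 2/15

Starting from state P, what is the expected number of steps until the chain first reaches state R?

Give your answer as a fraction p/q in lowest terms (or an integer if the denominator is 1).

Let h_i = expected steps to first reach R from state i.
Boundary: h_R = 0.
First-step equations for the other states:
  h_P = 1 + 7/15*h_P + 2/5*h_Q + 2/15*h_R
  h_Q = 1 + 3/5*h_P + 1/5*h_Q + 1/5*h_R

Substituting h_R = 0 and rearranging gives the linear system (I - Q) h = 1:
  [8/15, -2/5] . (h_P, h_Q) = 1
  [-3/5, 4/5] . (h_P, h_Q) = 1

Solving yields:
  h_P = 45/7
  h_Q = 85/14

Starting state is P, so the expected hitting time is h_P = 45/7.

Answer: 45/7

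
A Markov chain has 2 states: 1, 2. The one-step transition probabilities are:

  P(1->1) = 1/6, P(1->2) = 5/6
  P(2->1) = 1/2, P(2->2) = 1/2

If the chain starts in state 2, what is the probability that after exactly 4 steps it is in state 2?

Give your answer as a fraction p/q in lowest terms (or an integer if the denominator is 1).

Computing P^4 by repeated multiplication:
P^1 =
  1: [1/6, 5/6]
  2: [1/2, 1/2]
P^2 =
  1: [4/9, 5/9]
  2: [1/3, 2/3]
P^3 =
  1: [19/54, 35/54]
  2: [7/18, 11/18]
P^4 =
  1: [31/81, 50/81]
  2: [10/27, 17/27]

(P^4)[2 -> 2] = 17/27

Answer: 17/27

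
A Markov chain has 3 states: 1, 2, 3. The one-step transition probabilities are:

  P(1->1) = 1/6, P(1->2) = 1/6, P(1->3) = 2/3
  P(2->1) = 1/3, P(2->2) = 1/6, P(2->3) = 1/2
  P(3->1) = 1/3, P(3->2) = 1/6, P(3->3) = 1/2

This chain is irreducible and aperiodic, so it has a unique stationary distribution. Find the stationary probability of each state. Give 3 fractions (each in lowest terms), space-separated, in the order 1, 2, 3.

Answer: 2/7 1/6 23/42

Derivation:
The stationary distribution satisfies pi = pi * P, i.e.:
  pi_1 = 1/6*pi_1 + 1/3*pi_2 + 1/3*pi_3
  pi_2 = 1/6*pi_1 + 1/6*pi_2 + 1/6*pi_3
  pi_3 = 2/3*pi_1 + 1/2*pi_2 + 1/2*pi_3
with normalization: pi_1 + pi_2 + pi_3 = 1.

Using the first 2 balance equations plus normalization, the linear system A*pi = b is:
  [-5/6, 1/3, 1/3] . pi = 0
  [1/6, -5/6, 1/6] . pi = 0
  [1, 1, 1] . pi = 1

Solving yields:
  pi_1 = 2/7
  pi_2 = 1/6
  pi_3 = 23/42

Verification (pi * P):
  2/7*1/6 + 1/6*1/3 + 23/42*1/3 = 2/7 = pi_1  (ok)
  2/7*1/6 + 1/6*1/6 + 23/42*1/6 = 1/6 = pi_2  (ok)
  2/7*2/3 + 1/6*1/2 + 23/42*1/2 = 23/42 = pi_3  (ok)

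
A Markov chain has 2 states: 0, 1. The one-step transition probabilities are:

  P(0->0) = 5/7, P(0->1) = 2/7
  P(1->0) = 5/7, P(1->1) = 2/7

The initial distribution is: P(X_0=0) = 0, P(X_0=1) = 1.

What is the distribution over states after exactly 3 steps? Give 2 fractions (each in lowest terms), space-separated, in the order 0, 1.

Answer: 5/7 2/7

Derivation:
Propagating the distribution step by step (d_{t+1} = d_t * P):
d_0 = (0=0, 1=1)
  d_1[0] = 0*5/7 + 1*5/7 = 5/7
  d_1[1] = 0*2/7 + 1*2/7 = 2/7
d_1 = (0=5/7, 1=2/7)
  d_2[0] = 5/7*5/7 + 2/7*5/7 = 5/7
  d_2[1] = 5/7*2/7 + 2/7*2/7 = 2/7
d_2 = (0=5/7, 1=2/7)
  d_3[0] = 5/7*5/7 + 2/7*5/7 = 5/7
  d_3[1] = 5/7*2/7 + 2/7*2/7 = 2/7
d_3 = (0=5/7, 1=2/7)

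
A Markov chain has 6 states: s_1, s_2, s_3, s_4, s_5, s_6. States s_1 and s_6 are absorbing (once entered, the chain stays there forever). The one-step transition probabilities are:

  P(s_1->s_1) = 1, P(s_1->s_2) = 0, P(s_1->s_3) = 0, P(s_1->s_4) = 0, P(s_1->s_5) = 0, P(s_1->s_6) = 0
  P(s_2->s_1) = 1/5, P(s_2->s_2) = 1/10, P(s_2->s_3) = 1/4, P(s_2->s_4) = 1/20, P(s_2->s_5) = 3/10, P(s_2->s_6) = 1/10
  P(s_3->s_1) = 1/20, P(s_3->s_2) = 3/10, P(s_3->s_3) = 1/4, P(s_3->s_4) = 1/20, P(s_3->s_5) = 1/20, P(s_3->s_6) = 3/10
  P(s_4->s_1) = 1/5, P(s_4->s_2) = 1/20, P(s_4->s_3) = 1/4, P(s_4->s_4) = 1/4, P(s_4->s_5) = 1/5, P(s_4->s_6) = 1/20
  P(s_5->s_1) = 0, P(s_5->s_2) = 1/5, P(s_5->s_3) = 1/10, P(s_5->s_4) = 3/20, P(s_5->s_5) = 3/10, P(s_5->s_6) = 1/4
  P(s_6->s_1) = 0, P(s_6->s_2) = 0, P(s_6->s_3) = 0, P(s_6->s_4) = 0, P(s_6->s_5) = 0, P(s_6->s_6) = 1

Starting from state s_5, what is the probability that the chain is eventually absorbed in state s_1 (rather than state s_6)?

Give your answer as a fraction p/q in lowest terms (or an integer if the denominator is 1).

Let a_i = P(absorbed in s_1 | start in state i).
Boundary conditions: a_s_1 = 1, a_s_6 = 0.
For each transient state i, a_i = sum_j P(i->j) * a_j:
  a_s_2 = 1/5*a_s_1 + 1/10*a_s_2 + 1/4*a_s_3 + 1/20*a_s_4 + 3/10*a_s_5 + 1/10*a_s_6
  a_s_3 = 1/20*a_s_1 + 3/10*a_s_2 + 1/4*a_s_3 + 1/20*a_s_4 + 1/20*a_s_5 + 3/10*a_s_6
  a_s_4 = 1/5*a_s_1 + 1/20*a_s_2 + 1/4*a_s_3 + 1/4*a_s_4 + 1/5*a_s_5 + 1/20*a_s_6
  a_s_5 = 0*a_s_1 + 1/5*a_s_2 + 1/10*a_s_3 + 3/20*a_s_4 + 3/10*a_s_5 + 1/4*a_s_6

Substituting a_s_1 = 1 and a_s_6 = 0, rearrange to (I - Q) a = r where r[i] = P(i -> s_1):
  [9/10, -1/4, -1/20, -3/10] . (a_s_2, a_s_3, a_s_4, a_s_5) = 1/5
  [-3/10, 3/4, -1/20, -1/20] . (a_s_2, a_s_3, a_s_4, a_s_5) = 1/20
  [-1/20, -1/4, 3/4, -1/5] . (a_s_2, a_s_3, a_s_4, a_s_5) = 1/5
  [-1/5, -1/10, -3/20, 7/10] . (a_s_2, a_s_3, a_s_4, a_s_5) = 0

Solving yields:
  a_s_2 = 15026/36723
  a_s_3 = 10192/36723
  a_s_4 = 16678/36723
  a_s_5 = 9323/36723

Starting state is s_5, so the absorption probability is a_s_5 = 9323/36723.

Answer: 9323/36723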